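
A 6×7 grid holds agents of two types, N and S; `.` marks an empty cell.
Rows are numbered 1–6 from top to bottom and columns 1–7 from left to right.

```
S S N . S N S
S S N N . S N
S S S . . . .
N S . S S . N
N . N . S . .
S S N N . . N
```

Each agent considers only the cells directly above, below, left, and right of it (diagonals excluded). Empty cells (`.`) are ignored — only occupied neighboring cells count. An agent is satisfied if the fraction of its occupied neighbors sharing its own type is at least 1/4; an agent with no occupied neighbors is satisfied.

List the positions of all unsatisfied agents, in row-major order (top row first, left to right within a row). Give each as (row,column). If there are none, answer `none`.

(1,1)S 2/2 ✓
(1,2)S 2/3 ✓
(1,3)N 1/2 ✓
(1,5)S 0/1 ✗
(1,6)N 0/3 ✗
(1,7)S 0/2 ✗
(2,1)S 3/3 ✓
(2,2)S 3/4 ✓
(2,3)N 2/4 ✓
(2,4)N 1/1 ✓
(2,6)S 0/2 ✗
(2,7)N 0/2 ✗
(3,1)S 2/3 ✓
(3,2)S 4/4 ✓
(3,3)S 1/2 ✓
(4,1)N 1/3 ✓
(4,2)S 1/2 ✓
(4,4)S 1/1 ✓
(4,5)S 2/2 ✓
(4,7)N 0/0 ✓
(5,1)N 1/2 ✓
(5,3)N 1/1 ✓
(5,5)S 1/1 ✓
(6,1)S 1/2 ✓
(6,2)S 1/2 ✓
(6,3)N 2/3 ✓
(6,4)N 1/1 ✓
(6,7)N 0/0 ✓

(1,5), (1,6), (1,7), (2,6), (2,7)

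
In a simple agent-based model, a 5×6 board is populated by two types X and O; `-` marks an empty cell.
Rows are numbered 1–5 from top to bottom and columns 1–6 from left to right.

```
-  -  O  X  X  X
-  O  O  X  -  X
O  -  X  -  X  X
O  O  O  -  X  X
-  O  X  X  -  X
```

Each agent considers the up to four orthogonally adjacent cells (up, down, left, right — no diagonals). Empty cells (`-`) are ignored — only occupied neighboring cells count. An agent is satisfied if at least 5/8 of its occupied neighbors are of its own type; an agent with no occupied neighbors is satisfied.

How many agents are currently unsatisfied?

Row 1: (1,3)O 1/2 not · (1,4)X 2/3 satisfied · (1,5)X 2/2 satisfied · (1,6)X 2/2 satisfied
Row 2: (2,2)O 1/1 satisfied · (2,3)O 2/4 not · (2,4)X 1/2 not · (2,6)X 2/2 satisfied
Row 3: (3,1)O 1/1 satisfied · (3,3)X 0/2 not · (3,5)X 2/2 satisfied · (3,6)X 3/3 satisfied
Row 4: (4,1)O 2/2 satisfied · (4,2)O 3/3 satisfied · (4,3)O 1/3 not · (4,5)X 2/2 satisfied · (4,6)X 3/3 satisfied
Row 5: (5,2)O 1/2 not · (5,3)X 1/3 not · (5,4)X 1/1 satisfied · (5,6)X 1/1 satisfied
Unsatisfied: (1,3), (2,3), (2,4), (3,3), (4,3), (5,2), (5,3) — 7 in total.

7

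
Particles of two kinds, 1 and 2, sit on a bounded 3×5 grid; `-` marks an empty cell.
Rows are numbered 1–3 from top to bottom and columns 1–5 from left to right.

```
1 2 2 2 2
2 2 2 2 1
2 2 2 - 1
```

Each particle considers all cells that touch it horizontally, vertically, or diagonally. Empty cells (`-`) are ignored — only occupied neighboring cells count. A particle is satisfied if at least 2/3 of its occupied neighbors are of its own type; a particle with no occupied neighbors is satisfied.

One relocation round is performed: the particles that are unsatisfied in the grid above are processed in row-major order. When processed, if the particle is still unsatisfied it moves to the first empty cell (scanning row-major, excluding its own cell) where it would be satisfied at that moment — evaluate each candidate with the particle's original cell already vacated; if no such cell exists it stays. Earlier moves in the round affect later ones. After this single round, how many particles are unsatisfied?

Initially unsatisfied (in order): (1,1), (2,5), (3,5).
  (1,1): no empty cell satisfies it; stays.
  (2,5): no empty cell satisfies it; stays.
  (3,5): no empty cell satisfies it; stays.
Resulting grid:
1 2 2 2 2
2 2 2 2 1
2 2 2 - 1
Unsatisfied now: (1,1), (2,5), (3,5).

3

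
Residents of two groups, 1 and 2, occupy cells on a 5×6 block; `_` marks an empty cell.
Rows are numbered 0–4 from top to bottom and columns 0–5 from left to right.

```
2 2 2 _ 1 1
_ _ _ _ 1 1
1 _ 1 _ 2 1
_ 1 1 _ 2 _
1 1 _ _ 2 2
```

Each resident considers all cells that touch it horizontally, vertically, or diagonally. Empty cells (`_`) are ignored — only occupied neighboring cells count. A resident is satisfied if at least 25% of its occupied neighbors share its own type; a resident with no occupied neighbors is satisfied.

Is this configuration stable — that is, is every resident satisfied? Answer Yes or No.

(0,0)2 1/1 satisfied
(0,1)2 2/2 satisfied
(0,2)2 1/1 satisfied
(0,4)1 3/3 satisfied
(0,5)1 3/3 satisfied
(1,4)1 4/5 satisfied
(1,5)1 4/5 satisfied
(2,0)1 1/1 satisfied
(2,2)1 2/2 satisfied
(2,4)2 1/4 satisfied
(2,5)1 2/4 satisfied
(3,1)1 5/5 satisfied
(3,2)1 3/3 satisfied
(3,4)2 3/4 satisfied
(4,0)1 2/2 satisfied
(4,1)1 3/3 satisfied
(4,4)2 2/2 satisfied
(4,5)2 2/2 satisfied
All meet the threshold, so the configuration is stable.

Yes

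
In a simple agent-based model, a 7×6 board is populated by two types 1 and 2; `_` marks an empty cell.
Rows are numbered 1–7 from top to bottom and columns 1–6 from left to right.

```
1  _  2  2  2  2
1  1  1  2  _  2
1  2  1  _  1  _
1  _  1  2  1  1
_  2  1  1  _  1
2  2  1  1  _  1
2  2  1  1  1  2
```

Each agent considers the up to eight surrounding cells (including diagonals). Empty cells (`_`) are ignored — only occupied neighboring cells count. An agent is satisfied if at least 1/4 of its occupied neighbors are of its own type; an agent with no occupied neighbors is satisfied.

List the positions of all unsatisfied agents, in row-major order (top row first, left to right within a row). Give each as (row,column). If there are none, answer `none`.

(1,1)1 2/2 ✓
(1,3)2 2/4 ✓
(1,4)2 3/4 ✓
(1,5)2 4/4 ✓
(1,6)2 2/2 ✓
(2,1)1 3/4 ✓
(2,2)1 5/7 ✓
(2,3)1 2/6 ✓
(2,4)2 3/6 ✓
(2,6)2 2/3 ✓
(3,1)1 3/4 ✓
(3,2)2 0/7 ✗
(3,3)1 3/6 ✓
(3,5)1 2/5 ✓
(4,1)1 1/3 ✓
(4,3)1 3/6 ✓
(4,4)2 0/6 ✗
(4,5)1 4/5 ✓
(4,6)1 3/3 ✓
(5,2)2 2/6 ✓
(5,3)1 4/7 ✓
(5,4)1 5/6 ✓
(5,6)1 3/3 ✓
(6,1)2 4/4 ✓
(6,2)2 4/7 ✓
(6,3)1 5/8 ✓
(6,4)1 6/6 ✓
(6,6)1 2/3 ✓
(7,1)2 3/3 ✓
(7,2)2 3/5 ✓
(7,3)1 3/5 ✓
(7,4)1 4/4 ✓
(7,5)1 3/4 ✓
(7,6)2 0/2 ✗

(3,2), (4,4), (7,6)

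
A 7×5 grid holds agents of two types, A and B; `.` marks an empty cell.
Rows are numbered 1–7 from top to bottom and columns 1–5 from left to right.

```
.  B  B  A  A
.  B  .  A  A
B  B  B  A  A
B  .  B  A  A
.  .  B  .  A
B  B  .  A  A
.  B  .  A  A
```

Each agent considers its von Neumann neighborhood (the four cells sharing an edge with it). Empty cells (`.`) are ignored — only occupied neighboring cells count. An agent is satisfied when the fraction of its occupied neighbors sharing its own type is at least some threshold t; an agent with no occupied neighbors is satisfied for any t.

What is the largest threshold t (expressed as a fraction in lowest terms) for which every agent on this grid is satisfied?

1/2

(1,2)B 2/2
(1,3)B 1/2
(1,4)A 2/3
(1,5)A 2/2
(2,2)B 2/2
(2,4)A 3/3
(2,5)A 3/3
(3,1)B 2/2
(3,2)B 3/3
(3,3)B 2/3
(3,4)A 3/4
(3,5)A 3/3
(4,1)B 1/1
(4,3)B 2/3
(4,4)A 2/3
(4,5)A 3/3
(5,3)B 1/1
(5,5)A 2/2
(6,1)B 1/1
(6,2)B 2/2
(6,4)A 2/2
(6,5)A 3/3
(7,2)B 1/1
(7,4)A 2/2
(7,5)A 2/2
The smallest same-type fraction is 1/2 at (1,3), which reduces to 1/2. Any threshold above that leaves this agent unsatisfied.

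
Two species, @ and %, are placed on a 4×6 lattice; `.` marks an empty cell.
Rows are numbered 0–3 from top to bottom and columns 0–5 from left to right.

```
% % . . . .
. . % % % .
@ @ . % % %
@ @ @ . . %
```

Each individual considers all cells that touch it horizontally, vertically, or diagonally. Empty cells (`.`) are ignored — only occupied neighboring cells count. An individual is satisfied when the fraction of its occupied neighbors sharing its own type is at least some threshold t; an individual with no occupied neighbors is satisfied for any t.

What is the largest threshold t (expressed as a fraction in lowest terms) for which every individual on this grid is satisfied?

2/3

Row 0: (0,0)% 1/1 · (0,1)% 2/2
Row 1: (1,2)% 3/4 · (1,3)% 4/4 · (1,4)% 4/4
Row 2: (2,0)@ 3/3 · (2,1)@ 4/5 · (2,3)% 4/5 · (2,4)% 5/5 · (2,5)% 3/3
Row 3: (3,0)@ 3/3 · (3,1)@ 4/4 · (3,2)@ 2/3 · (3,5)% 2/2
The smallest same-type fraction is 2/3 at (3,2), which reduces to 2/3. Any threshold above that leaves this individual unsatisfied.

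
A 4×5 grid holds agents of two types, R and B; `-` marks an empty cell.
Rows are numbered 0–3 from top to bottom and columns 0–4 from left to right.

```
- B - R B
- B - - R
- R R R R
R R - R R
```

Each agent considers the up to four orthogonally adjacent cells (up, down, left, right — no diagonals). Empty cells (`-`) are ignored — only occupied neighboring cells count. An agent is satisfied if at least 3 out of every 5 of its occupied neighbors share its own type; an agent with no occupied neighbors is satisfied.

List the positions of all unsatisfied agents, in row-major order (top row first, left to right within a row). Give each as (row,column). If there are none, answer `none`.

Row 0: (0,1)B 1/1 satisfied · (0,3)R 0/1 not · (0,4)B 0/2 not
Row 1: (1,1)B 1/2 not · (1,4)R 1/2 not
Row 2: (2,1)R 2/3 satisfied · (2,2)R 2/2 satisfied · (2,3)R 3/3 satisfied · (2,4)R 3/3 satisfied
Row 3: (3,0)R 1/1 satisfied · (3,1)R 2/2 satisfied · (3,3)R 2/2 satisfied · (3,4)R 2/2 satisfied

(0,3), (0,4), (1,1), (1,4)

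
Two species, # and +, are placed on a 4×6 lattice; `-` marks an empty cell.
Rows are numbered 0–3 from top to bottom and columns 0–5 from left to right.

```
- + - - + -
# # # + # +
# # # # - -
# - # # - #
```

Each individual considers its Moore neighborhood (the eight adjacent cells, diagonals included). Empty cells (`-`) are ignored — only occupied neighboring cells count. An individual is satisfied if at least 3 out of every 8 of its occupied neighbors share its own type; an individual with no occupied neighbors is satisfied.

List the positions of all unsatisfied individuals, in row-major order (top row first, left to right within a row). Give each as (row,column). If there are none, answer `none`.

Row 0: (0,1)+ 0/3 not · (0,4)+ 2/3 satisfied
Row 1: (1,0)# 3/4 satisfied · (1,1)# 5/6 satisfied · (1,2)# 4/6 satisfied · (1,3)+ 1/5 not · (1,4)# 1/4 not · (1,5)+ 1/2 satisfied
Row 2: (2,0)# 4/4 satisfied · (2,1)# 7/7 satisfied · (2,2)# 6/7 satisfied · (2,3)# 5/6 satisfied
Row 3: (3,0)# 2/2 satisfied · (3,2)# 4/4 satisfied · (3,3)# 3/3 satisfied · (3,5)# 0/0 satisfied

(0,1), (1,3), (1,4)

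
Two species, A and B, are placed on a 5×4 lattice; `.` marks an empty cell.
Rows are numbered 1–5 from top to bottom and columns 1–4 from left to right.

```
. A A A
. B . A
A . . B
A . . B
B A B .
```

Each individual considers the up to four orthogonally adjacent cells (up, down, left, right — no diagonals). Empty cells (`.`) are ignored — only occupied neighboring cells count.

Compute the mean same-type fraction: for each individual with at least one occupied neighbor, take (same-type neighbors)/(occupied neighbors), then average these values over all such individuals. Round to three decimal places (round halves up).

0.500

Row 1: (1,2)A 1/2 · (1,3)A 2/2 · (1,4)A 2/2
Row 2: (2,2)B 0/1 · (2,4)A 1/2
Row 3: (3,1)A 1/1 · (3,4)B 1/2
Row 4: (4,1)A 1/2 · (4,4)B 1/1
Row 5: (5,1)B 0/2 · (5,2)A 0/2 · (5,3)B 0/1
Sum over 12 individuals: 1/2 + 2/2 + 2/2 + 0/1 + 1/2 + 1/1 + 1/2 + 1/2 + 1/1 + 0/2 + 0/2 + 0/1 = 6; mean = 6 ÷ 12 = 1/2 = 0.5 → 0.500.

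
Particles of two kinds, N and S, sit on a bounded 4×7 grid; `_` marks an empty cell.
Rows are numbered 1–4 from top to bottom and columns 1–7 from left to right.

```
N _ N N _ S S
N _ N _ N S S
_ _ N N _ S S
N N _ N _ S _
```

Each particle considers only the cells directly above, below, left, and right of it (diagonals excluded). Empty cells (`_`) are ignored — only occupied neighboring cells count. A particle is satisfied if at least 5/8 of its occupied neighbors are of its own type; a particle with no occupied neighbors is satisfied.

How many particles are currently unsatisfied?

Row 1: (1,1)N 1/1 ok · (1,3)N 2/2 ok · (1,4)N 1/1 ok · (1,6)S 2/2 ok · (1,7)S 2/2 ok
Row 2: (2,1)N 1/1 ok · (2,3)N 2/2 ok · (2,5)N 0/1 unhappy · (2,6)S 3/4 ok · (2,7)S 3/3 ok
Row 3: (3,3)N 2/2 ok · (3,4)N 2/2 ok · (3,6)S 3/3 ok · (3,7)S 2/2 ok
Row 4: (4,1)N 1/1 ok · (4,2)N 1/1 ok · (4,4)N 1/1 ok · (4,6)S 1/1 ok
Unsatisfied: (2,5) — 1 in total.

1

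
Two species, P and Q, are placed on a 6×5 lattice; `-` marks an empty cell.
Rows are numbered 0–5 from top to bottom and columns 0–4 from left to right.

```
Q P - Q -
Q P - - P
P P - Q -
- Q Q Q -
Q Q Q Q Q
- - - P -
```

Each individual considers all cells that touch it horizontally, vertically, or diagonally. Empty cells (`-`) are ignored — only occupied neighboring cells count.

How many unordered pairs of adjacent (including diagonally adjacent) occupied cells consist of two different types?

14

Scan each occupied cell's neighbors to the right and below (and the two forward diagonals) so each pair is counted once.
From row 0: 4 unlike of 6 pairs (running 4/6).
From row 1: 4 unlike of 6 pairs (running 8/12).
From row 2: 3 unlike of 6 pairs (running 11/18).
From row 3: 0 unlike of 11 pairs (running 11/29).
From row 4: 3 unlike of 7 pairs (running 14/36).
Total adjacent occupied pairs: 36; unlike-type pairs: 14.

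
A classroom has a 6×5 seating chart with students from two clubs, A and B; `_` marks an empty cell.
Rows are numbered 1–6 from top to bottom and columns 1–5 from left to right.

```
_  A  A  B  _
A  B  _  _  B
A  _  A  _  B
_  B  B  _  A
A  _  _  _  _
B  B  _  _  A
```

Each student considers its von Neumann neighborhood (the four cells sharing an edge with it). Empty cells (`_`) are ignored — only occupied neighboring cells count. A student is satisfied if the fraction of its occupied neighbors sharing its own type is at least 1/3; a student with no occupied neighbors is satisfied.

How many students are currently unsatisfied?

Row 1: (1,2)A 1/2 satisfied · (1,3)A 1/2 satisfied · (1,4)B 0/1 not
Row 2: (2,1)A 1/2 satisfied · (2,2)B 0/2 not · (2,5)B 1/1 satisfied
Row 3: (3,1)A 1/1 satisfied · (3,3)A 0/1 not · (3,5)B 1/2 satisfied
Row 4: (4,2)B 1/1 satisfied · (4,3)B 1/2 satisfied · (4,5)A 0/1 not
Row 5: (5,1)A 0/1 not
Row 6: (6,1)B 1/2 satisfied · (6,2)B 1/1 satisfied · (6,5)A 0/0 satisfied
Unsatisfied: (1,4), (2,2), (3,3), (4,5), (5,1) — 5 in total.

5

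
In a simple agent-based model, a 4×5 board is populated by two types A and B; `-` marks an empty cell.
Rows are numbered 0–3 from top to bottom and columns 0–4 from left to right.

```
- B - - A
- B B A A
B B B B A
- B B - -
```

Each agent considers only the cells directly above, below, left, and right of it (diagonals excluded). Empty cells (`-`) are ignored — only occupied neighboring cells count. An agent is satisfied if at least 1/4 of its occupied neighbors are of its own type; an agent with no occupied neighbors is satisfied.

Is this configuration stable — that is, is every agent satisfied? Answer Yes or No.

Row 0: (0,1)B 1/1 ✓ · (0,4)A 1/1 ✓
Row 1: (1,1)B 3/3 ✓ · (1,2)B 2/3 ✓ · (1,3)A 1/3 ✓ · (1,4)A 3/3 ✓
Row 2: (2,0)B 1/1 ✓ · (2,1)B 4/4 ✓ · (2,2)B 4/4 ✓ · (2,3)B 1/3 ✓ · (2,4)A 1/2 ✓
Row 3: (3,1)B 2/2 ✓ · (3,2)B 2/2 ✓
All meet the threshold, so the configuration is stable.

Yes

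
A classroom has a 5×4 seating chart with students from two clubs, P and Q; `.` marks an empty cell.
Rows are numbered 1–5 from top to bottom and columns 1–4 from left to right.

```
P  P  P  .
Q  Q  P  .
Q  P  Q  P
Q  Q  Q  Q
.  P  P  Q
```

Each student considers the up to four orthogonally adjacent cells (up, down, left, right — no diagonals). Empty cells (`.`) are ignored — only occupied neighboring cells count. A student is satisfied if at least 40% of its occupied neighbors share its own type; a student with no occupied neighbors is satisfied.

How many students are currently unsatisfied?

6

Row 1: (1,1)P 1/2 ok · (1,2)P 2/3 ok · (1,3)P 2/2 ok
Row 2: (2,1)Q 2/3 ok · (2,2)Q 1/4 unhappy · (2,3)P 1/3 unhappy
Row 3: (3,1)Q 2/3 ok · (3,2)P 0/4 unhappy · (3,3)Q 1/4 unhappy · (3,4)P 0/2 unhappy
Row 4: (4,1)Q 2/2 ok · (4,2)Q 2/4 ok · (4,3)Q 3/4 ok · (4,4)Q 2/3 ok
Row 5: (5,2)P 1/2 ok · (5,3)P 1/3 unhappy · (5,4)Q 1/2 ok
Unsatisfied: (2,2), (2,3), (3,2), (3,3), (3,4), (5,3) — 6 in total.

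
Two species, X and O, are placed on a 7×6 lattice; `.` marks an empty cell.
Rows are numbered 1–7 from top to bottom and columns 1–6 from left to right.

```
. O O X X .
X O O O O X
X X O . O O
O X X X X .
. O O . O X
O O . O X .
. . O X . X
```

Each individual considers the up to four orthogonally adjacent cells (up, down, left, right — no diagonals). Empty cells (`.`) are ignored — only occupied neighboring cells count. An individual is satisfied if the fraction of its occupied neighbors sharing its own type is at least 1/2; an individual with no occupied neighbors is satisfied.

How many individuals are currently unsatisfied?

(1,2)O 2/2 satisfied
(1,3)O 2/3 satisfied
(1,4)X 1/3 not
(1,5)X 1/2 satisfied
(2,1)X 1/2 satisfied
(2,2)O 2/4 satisfied
(2,3)O 4/4 satisfied
(2,4)O 2/3 satisfied
(2,5)O 2/4 satisfied
(2,6)X 0/2 not
(3,1)X 2/3 satisfied
(3,2)X 2/4 satisfied
(3,3)O 1/3 not
(3,5)O 2/3 satisfied
(3,6)O 1/2 satisfied
(4,1)O 0/2 not
(4,2)X 2/4 satisfied
(4,3)X 2/4 satisfied
(4,4)X 2/2 satisfied
(4,5)X 1/3 not
(5,2)O 2/3 satisfied
(5,3)O 1/2 satisfied
(5,5)O 0/3 not
(5,6)X 0/1 not
(6,1)O 1/1 satisfied
(6,2)O 2/2 satisfied
(6,4)O 0/2 not
(6,5)X 0/2 not
(7,3)O 0/1 not
(7,4)X 0/2 not
(7,6)X 0/0 satisfied
Unsatisfied: (1,4), (2,6), (3,3), (4,1), (4,5), (5,5), (5,6), (6,4), (6,5), (7,3), (7,4) — 11 in total.

11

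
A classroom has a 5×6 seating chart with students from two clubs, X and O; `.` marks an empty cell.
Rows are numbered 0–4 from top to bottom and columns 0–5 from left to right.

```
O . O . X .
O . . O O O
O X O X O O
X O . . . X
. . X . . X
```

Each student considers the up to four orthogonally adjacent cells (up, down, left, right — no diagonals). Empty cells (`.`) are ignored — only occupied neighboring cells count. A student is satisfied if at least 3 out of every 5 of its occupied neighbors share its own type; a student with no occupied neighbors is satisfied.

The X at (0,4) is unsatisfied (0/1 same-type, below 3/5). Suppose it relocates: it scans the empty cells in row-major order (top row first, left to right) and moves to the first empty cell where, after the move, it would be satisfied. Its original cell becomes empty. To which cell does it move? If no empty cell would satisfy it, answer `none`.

Vacating (0,4). Empty cells in order:
  (0,1): 0/2 same-type → still unsatisfied.
  (0,3): 0/2 same-type → still unsatisfied.
  (0,5): 0/1 same-type → still unsatisfied.
  (1,1): 1/2 same-type → still unsatisfied.
  (1,2): 0/3 same-type → still unsatisfied.
  (3,2): 1/3 same-type → still unsatisfied.
  (3,3): 1/1 same-type → satisfied — stop here.

(3,3)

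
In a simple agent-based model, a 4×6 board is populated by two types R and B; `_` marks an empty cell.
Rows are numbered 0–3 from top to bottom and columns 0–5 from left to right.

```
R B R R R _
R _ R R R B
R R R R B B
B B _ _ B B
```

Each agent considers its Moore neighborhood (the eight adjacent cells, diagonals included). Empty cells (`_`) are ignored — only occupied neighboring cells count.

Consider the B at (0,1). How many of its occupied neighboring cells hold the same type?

0

Occupied neighbors of (0,1): (0,0)=R, (0,2)=R, (1,0)=R, (1,2)=R.
Same type (B): 0 of 4.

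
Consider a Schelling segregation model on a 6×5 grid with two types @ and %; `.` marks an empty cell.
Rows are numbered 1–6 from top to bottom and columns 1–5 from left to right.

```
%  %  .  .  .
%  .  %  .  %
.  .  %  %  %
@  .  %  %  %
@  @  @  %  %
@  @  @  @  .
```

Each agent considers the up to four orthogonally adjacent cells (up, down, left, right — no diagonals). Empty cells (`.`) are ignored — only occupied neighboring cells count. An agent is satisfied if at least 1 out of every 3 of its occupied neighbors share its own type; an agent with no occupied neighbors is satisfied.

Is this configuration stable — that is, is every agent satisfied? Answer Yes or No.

(1,1)% 2/2 ok
(1,2)% 1/1 ok
(2,1)% 1/1 ok
(2,3)% 1/1 ok
(2,5)% 1/1 ok
(3,3)% 3/3 ok
(3,4)% 3/3 ok
(3,5)% 3/3 ok
(4,1)@ 1/1 ok
(4,3)% 2/3 ok
(4,4)% 4/4 ok
(4,5)% 3/3 ok
(5,1)@ 3/3 ok
(5,2)@ 3/3 ok
(5,3)@ 2/4 ok
(5,4)% 2/4 ok
(5,5)% 2/2 ok
(6,1)@ 2/2 ok
(6,2)@ 3/3 ok
(6,3)@ 3/3 ok
(6,4)@ 1/2 ok
All meet the threshold, so the configuration is stable.

Yes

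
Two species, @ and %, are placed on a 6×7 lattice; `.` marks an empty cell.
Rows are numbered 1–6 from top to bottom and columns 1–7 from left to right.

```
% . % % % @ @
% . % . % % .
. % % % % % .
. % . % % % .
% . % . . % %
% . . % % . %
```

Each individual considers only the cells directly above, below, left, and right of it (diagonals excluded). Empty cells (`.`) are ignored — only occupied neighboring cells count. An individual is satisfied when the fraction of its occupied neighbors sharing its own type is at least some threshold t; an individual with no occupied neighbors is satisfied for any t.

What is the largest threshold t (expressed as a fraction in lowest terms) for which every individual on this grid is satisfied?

(1,1)% 1/1
(1,3)% 2/2
(1,4)% 2/2
(1,5)% 2/3
(1,6)@ 1/3
(1,7)@ 1/1
(2,1)% 1/1
(2,3)% 2/2
(2,5)% 3/3
(2,6)% 2/3
(3,2)% 2/2
(3,3)% 3/3
(3,4)% 3/3
(3,5)% 4/4
(3,6)% 3/3
(4,2)% 1/1
(4,4)% 2/2
(4,5)% 3/3
(4,6)% 3/3
(5,1)% 1/1
(5,3)% — no occupied neighbors
(5,6)% 2/2
(5,7)% 2/2
(6,1)% 1/1
(6,4)% 1/1
(6,5)% 1/1
(6,7)% 1/1
The smallest same-type fraction is 1/3 at (1,6), which reduces to 1/3. Any threshold above that leaves this individual unsatisfied.

1/3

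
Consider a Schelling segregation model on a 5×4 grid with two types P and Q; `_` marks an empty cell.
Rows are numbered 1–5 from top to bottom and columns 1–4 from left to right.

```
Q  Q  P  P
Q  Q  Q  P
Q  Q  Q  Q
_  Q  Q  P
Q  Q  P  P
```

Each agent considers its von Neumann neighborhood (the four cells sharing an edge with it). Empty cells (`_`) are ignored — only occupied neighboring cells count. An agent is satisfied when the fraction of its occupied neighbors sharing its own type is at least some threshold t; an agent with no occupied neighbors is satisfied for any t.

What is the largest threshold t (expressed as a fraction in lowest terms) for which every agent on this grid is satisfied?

(1,1)Q 2/2
(1,2)Q 2/3
(1,3)P 1/3
(1,4)P 2/2
(2,1)Q 3/3
(2,2)Q 4/4
(2,3)Q 2/4
(2,4)P 1/3
(3,1)Q 2/2
(3,2)Q 4/4
(3,3)Q 4/4
(3,4)Q 1/3
(4,2)Q 3/3
(4,3)Q 2/4
(4,4)P 1/3
(5,1)Q 1/1
(5,2)Q 2/3
(5,3)P 1/3
(5,4)P 2/2
The smallest same-type fraction is 1/3 at (1,3), which reduces to 1/3. Any threshold above that leaves this agent unsatisfied.

1/3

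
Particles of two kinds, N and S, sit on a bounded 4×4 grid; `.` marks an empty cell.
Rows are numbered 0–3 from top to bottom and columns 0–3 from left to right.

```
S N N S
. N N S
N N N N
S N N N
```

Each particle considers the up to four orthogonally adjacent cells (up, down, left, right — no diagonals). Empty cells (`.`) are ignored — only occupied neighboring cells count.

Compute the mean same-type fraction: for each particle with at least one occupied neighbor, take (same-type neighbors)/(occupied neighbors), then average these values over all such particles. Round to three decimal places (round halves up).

0.650

Row 0: (0,0)S 0/1 · (0,1)N 2/3 · (0,2)N 2/3 · (0,3)S 1/2
Row 1: (1,1)N 3/3 · (1,2)N 3/4 · (1,3)S 1/3
Row 2: (2,0)N 1/2 · (2,1)N 4/4 · (2,2)N 4/4 · (2,3)N 2/3
Row 3: (3,0)S 0/2 · (3,1)N 2/3 · (3,2)N 3/3 · (3,3)N 2/2
Sum over 15 particles: 0/1 + 2/3 + 2/3 + 1/2 + 3/3 + 3/4 + 1/3 + 1/2 + 4/4 + 4/4 + 2/3 + 0/2 + 2/3 + 3/3 + 2/2 = 39/4; mean = 39/4 ÷ 15 = 13/20 = 0.65 → 0.650.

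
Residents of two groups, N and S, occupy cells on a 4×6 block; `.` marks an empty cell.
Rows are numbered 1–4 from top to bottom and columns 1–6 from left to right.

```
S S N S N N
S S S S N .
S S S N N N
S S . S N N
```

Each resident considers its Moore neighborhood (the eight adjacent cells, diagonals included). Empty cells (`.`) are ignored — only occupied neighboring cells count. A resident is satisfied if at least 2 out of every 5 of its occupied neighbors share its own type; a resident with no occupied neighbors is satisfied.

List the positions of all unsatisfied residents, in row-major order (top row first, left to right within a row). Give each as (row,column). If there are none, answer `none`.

(1,3), (2,4), (4,4)

(1,1)S 3/3 ok
(1,2)S 4/5 ok
(1,3)N 0/5 unhappy
(1,4)S 2/5 ok
(1,5)N 2/4 ok
(1,6)N 2/2 ok
(2,1)S 5/5 ok
(2,2)S 7/8 ok
(2,3)S 6/8 ok
(2,4)S 3/8 unhappy
(2,5)N 5/7 ok
(3,1)S 5/5 ok
(3,2)S 7/7 ok
(3,3)S 6/7 ok
(3,4)N 3/7 ok
(3,5)N 5/7 ok
(3,6)N 4/4 ok
(4,1)S 3/3 ok
(4,2)S 4/4 ok
(4,4)S 1/4 unhappy
(4,5)N 4/5 ok
(4,6)N 3/3 ok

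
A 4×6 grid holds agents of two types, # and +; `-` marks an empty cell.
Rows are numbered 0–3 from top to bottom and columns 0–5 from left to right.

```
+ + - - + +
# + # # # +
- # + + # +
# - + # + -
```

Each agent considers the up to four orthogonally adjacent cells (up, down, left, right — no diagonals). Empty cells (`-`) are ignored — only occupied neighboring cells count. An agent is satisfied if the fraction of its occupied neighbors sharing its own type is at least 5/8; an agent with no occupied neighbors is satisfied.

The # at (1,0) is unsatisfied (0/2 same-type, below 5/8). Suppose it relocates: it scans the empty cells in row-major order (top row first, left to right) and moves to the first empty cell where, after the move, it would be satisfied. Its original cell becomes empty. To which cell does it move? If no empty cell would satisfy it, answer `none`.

Vacating (1,0). Empty cells in order:
  (0,2): 1/2 same-type → still unsatisfied.
  (0,3): 1/2 same-type → still unsatisfied.
  (2,0): 2/2 same-type → satisfied — stop here.

(2,0)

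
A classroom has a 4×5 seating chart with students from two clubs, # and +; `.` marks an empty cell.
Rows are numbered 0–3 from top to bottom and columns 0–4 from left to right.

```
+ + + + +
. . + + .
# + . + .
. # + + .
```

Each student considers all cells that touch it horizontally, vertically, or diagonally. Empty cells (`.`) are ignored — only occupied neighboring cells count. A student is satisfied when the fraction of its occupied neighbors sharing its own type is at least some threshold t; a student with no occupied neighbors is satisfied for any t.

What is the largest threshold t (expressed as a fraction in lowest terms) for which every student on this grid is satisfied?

1/3

Row 0: (0,0)+ 1/1 · (0,1)+ 3/3 · (0,2)+ 4/4 · (0,3)+ 4/4 · (0,4)+ 2/2
Row 1: (1,2)+ 6/6 · (1,3)+ 5/5
Row 2: (2,0)# 1/2 · (2,1)+ 2/4 · (2,3)+ 4/4
Row 3: (3,1)# 1/3 · (3,2)+ 3/4 · (3,3)+ 2/2
The smallest same-type fraction is 1/3 at (3,1), which reduces to 1/3. Any threshold above that leaves this student unsatisfied.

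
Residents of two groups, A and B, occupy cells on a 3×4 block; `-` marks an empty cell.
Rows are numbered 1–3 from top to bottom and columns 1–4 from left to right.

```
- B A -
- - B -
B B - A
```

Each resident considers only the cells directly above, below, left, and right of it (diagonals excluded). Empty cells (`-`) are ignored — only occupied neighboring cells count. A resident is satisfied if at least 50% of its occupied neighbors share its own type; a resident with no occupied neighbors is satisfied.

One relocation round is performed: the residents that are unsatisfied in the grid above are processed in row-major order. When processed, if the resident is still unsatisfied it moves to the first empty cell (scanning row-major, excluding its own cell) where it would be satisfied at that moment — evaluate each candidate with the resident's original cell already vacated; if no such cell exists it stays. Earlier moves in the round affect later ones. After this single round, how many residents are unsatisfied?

0

Initially unsatisfied (in order): (1,2), (1,3), (2,3).
  (1,2) → (1,1).
  (1,3) → (1,4).
  (2,3): now satisfied by earlier moves; stays.
Resulting grid:
B - - A
- - B -
B B - A
All satisfied now.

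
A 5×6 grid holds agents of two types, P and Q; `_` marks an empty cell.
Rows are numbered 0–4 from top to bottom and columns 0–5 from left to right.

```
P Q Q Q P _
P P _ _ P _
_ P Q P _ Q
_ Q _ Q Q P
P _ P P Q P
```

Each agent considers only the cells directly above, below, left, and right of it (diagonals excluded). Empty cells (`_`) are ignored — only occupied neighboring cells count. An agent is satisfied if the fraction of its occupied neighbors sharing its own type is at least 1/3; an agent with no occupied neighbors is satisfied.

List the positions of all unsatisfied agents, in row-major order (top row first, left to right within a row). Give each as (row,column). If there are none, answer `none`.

(0,0)P 1/2 satisfied
(0,1)Q 1/3 satisfied
(0,2)Q 2/2 satisfied
(0,3)Q 1/2 satisfied
(0,4)P 1/2 satisfied
(1,0)P 2/2 satisfied
(1,1)P 2/3 satisfied
(1,4)P 1/1 satisfied
(2,1)P 1/3 satisfied
(2,2)Q 0/2 not
(2,3)P 0/2 not
(2,5)Q 0/1 not
(3,1)Q 0/1 not
(3,3)Q 1/3 satisfied
(3,4)Q 2/3 satisfied
(3,5)P 1/3 satisfied
(4,0)P 0/0 satisfied
(4,2)P 1/1 satisfied
(4,3)P 1/3 satisfied
(4,4)Q 1/3 satisfied
(4,5)P 1/2 satisfied

(2,2), (2,3), (2,5), (3,1)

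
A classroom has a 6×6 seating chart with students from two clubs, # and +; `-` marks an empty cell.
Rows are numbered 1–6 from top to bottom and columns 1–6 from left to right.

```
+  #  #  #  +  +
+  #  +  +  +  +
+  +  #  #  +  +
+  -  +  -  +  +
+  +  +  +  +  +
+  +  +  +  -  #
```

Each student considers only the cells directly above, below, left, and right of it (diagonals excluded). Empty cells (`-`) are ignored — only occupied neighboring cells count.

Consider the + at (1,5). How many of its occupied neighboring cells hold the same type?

Occupied neighbors of (1,5): (2,5)=+, (1,4)=#, (1,6)=+.
Same type (+): 2 of 3.

2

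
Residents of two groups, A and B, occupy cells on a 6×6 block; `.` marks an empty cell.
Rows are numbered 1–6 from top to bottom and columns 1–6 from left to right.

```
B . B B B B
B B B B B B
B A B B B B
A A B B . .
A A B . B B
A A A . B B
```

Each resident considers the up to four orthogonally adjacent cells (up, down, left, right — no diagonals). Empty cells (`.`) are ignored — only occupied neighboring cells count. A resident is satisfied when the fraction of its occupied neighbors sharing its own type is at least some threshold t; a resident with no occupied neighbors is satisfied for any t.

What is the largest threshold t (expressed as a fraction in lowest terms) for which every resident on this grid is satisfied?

(1,1)B 1/1
(1,3)B 2/2
(1,4)B 3/3
(1,5)B 3/3
(1,6)B 2/2
(2,1)B 3/3
(2,2)B 2/3
(2,3)B 4/4
(2,4)B 4/4
(2,5)B 4/4
(2,6)B 3/3
(3,1)B 1/3
(3,2)A 1/4
(3,3)B 3/4
(3,4)B 4/4
(3,5)B 3/3
(3,6)B 2/2
(4,1)A 2/3
(4,2)A 3/4
(4,3)B 3/4
(4,4)B 2/2
(5,1)A 3/3
(5,2)A 3/4
(5,3)B 1/3
(5,5)B 2/2
(5,6)B 2/2
(6,1)A 2/2
(6,2)A 3/3
(6,3)A 1/2
(6,5)B 2/2
(6,6)B 2/2
The smallest same-type fraction is 1/4 at (3,2), which reduces to 1/4. Any threshold above that leaves this resident unsatisfied.

1/4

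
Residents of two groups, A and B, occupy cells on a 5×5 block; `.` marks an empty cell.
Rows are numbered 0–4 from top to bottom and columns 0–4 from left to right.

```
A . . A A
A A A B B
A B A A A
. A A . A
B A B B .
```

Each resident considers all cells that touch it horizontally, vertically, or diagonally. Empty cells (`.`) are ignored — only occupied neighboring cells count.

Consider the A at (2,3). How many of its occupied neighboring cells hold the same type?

5

Occupied neighbors of (2,3): (1,2)=A, (1,3)=B, (1,4)=B, (2,2)=A, (2,4)=A, (3,2)=A, (3,4)=A.
Same type (A): 5 of 7.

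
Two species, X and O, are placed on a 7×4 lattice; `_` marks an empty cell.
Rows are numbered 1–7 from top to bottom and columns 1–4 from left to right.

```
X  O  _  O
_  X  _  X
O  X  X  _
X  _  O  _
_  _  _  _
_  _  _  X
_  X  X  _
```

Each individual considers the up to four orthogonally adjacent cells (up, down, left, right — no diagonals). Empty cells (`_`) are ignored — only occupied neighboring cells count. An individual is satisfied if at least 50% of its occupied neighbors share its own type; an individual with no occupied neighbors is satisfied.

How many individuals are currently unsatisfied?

7

Row 1: (1,1)X 0/1 ✗ · (1,2)O 0/2 ✗ · (1,4)O 0/1 ✗
Row 2: (2,2)X 1/2 ✓ · (2,4)X 0/1 ✗
Row 3: (3,1)O 0/2 ✗ · (3,2)X 2/3 ✓ · (3,3)X 1/2 ✓
Row 4: (4,1)X 0/1 ✗ · (4,3)O 0/1 ✗
Row 6: (6,4)X 0/0 ✓
Row 7: (7,2)X 1/1 ✓ · (7,3)X 1/1 ✓
Unsatisfied: (1,1), (1,2), (1,4), (2,4), (3,1), (4,1), (4,3) — 7 in total.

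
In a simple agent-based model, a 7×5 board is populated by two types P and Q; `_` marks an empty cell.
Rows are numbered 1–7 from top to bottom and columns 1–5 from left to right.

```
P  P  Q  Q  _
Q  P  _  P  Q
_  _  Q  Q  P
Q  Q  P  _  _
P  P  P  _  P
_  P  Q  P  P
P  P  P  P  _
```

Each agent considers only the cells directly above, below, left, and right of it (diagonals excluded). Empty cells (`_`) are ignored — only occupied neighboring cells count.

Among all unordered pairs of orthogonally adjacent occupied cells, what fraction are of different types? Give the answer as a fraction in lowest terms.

1/2

Scan each occupied cell's neighbors to the right and below so each pair is counted once.
Row 1: P(1,1)–P(1,2)= P(1,1)–Q(2,1)≠ P(1,2)–Q(1,3)≠ P(1,2)–P(2,2)= Q(1,3)–Q(1,4)= Q(1,4)–P(2,4)≠  → 3/6 unlike.
Row 2: Q(2,1)–P(2,2)≠ P(2,4)–Q(2,5)≠ P(2,4)–Q(3,4)≠ Q(2,5)–P(3,5)≠  → 4/4 unlike.
Row 3: Q(3,3)–Q(3,4)= Q(3,3)–P(4,3)≠ Q(3,4)–P(3,5)≠  → 2/3 unlike.
Row 4: Q(4,1)–Q(4,2)= Q(4,1)–P(5,1)≠ Q(4,2)–P(4,3)≠ Q(4,2)–P(5,2)≠ P(4,3)–P(5,3)=  → 3/5 unlike.
Row 5: P(5,1)–P(5,2)= P(5,2)–P(5,3)= P(5,2)–P(6,2)= P(5,3)–Q(6,3)≠ P(5,5)–P(6,5)=  → 1/5 unlike.
Row 6: P(6,2)–Q(6,3)≠ P(6,2)–P(7,2)= Q(6,3)–P(6,4)≠ Q(6,3)–P(7,3)≠ P(6,4)–P(6,5)= P(6,4)–P(7,4)=  → 3/6 unlike.
Row 7: P(7,1)–P(7,2)= P(7,2)–P(7,3)= P(7,3)–P(7,4)=  → 0/3 unlike.
Total adjacent occupied pairs: 32; unlike-type pairs: 16.
16/32 reduces to 1/2.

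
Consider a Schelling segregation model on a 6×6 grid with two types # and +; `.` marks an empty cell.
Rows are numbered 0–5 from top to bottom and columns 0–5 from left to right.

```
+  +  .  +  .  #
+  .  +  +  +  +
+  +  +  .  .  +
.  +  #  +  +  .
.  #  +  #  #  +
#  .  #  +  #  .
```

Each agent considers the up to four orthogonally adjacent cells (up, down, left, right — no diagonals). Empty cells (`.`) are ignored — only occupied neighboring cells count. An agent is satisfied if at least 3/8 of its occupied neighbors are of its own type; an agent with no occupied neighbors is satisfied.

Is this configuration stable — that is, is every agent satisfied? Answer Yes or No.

Row 0: (0,0)+ 2/2 satisfied · (0,1)+ 1/1 satisfied · (0,3)+ 1/1 satisfied · (0,5)# 0/1 not
Row 1: (1,0)+ 2/2 satisfied · (1,2)+ 2/2 satisfied · (1,3)+ 3/3 satisfied · (1,4)+ 2/2 satisfied · (1,5)+ 2/3 satisfied
Row 2: (2,0)+ 2/2 satisfied · (2,1)+ 3/3 satisfied · (2,2)+ 2/3 satisfied · (2,5)+ 1/1 satisfied
Row 3: (3,1)+ 1/3 not · (3,2)# 0/4 not · (3,3)+ 1/3 not · (3,4)+ 1/2 satisfied
Row 4: (4,1)# 0/2 not · (4,2)+ 0/4 not · (4,3)# 1/4 not · (4,4)# 2/4 satisfied · (4,5)+ 0/1 not
Row 5: (5,0)# 0/0 satisfied · (5,2)# 0/2 not · (5,3)+ 0/3 not · (5,4)# 1/2 satisfied
For instance (0,5) has only 0/1 same-type neighbors, below 3/8.

No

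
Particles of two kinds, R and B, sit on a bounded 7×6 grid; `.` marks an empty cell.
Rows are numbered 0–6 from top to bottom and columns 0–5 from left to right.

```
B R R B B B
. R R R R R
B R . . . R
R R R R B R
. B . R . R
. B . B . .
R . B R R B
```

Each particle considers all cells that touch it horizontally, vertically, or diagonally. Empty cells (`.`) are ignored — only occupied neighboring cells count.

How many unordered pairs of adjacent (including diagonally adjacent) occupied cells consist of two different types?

29

Scan each occupied cell's neighbors to the right and below (and the two forward diagonals) so each pair is counted once.
From row 0: 11 unlike of 19 pairs (running 11/19).
From row 1: 1 unlike of 9 pairs (running 12/28).
From row 2: 4 unlike of 8 pairs (running 16/36).
From row 3: 7 unlike of 13 pairs (running 23/49).
From row 4: 1 unlike of 2 pairs (running 24/51).
From row 5: 3 unlike of 5 pairs (running 27/56).
From row 6: 2 unlike of 3 pairs (running 29/59).
Total adjacent occupied pairs: 59; unlike-type pairs: 29.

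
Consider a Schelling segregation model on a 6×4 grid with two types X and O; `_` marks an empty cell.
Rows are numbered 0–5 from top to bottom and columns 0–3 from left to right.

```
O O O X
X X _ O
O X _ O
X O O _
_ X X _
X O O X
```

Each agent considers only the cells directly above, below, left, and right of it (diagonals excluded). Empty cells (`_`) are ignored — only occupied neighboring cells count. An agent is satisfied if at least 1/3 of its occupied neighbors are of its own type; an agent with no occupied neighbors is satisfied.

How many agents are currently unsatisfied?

6

(0,0)O 1/2 satisfied
(0,1)O 2/3 satisfied
(0,2)O 1/2 satisfied
(0,3)X 0/2 not
(1,0)X 1/3 satisfied
(1,1)X 2/3 satisfied
(1,3)O 1/2 satisfied
(2,0)O 0/3 not
(2,1)X 1/3 satisfied
(2,3)O 1/1 satisfied
(3,0)X 0/2 not
(3,1)O 1/4 not
(3,2)O 1/2 satisfied
(4,1)X 1/3 satisfied
(4,2)X 1/3 satisfied
(5,0)X 0/1 not
(5,1)O 1/3 satisfied
(5,2)O 1/3 satisfied
(5,3)X 0/1 not
Unsatisfied: (0,3), (2,0), (3,0), (3,1), (5,0), (5,3) — 6 in total.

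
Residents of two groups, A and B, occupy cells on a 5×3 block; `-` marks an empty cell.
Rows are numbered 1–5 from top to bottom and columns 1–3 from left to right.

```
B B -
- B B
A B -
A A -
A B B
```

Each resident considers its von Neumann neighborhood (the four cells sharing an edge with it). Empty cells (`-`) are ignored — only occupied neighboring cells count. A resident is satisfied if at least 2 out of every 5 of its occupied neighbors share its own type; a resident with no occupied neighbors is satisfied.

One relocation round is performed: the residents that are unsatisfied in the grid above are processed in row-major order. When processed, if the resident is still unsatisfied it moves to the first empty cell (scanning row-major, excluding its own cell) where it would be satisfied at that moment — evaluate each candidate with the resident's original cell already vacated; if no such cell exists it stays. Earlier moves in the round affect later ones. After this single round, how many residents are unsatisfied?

0

Initially unsatisfied (in order): (3,2), (4,2), (5,2).
  (3,2) → (1,3).
  (4,2): now satisfied by earlier moves; stays.
  (5,2) → (2,1).
Resulting grid:
B B B
B B B
A - -
A A -
A - B
All satisfied now.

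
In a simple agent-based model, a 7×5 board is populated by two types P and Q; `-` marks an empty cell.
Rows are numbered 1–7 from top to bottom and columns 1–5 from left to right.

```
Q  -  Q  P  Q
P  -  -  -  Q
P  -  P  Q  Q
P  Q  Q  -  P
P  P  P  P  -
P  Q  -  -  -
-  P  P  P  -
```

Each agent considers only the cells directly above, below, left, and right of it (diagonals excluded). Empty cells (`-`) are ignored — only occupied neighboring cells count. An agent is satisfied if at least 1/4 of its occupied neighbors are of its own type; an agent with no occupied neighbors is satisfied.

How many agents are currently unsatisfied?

6

Row 1: (1,1)Q 0/1 unhappy · (1,3)Q 0/1 unhappy · (1,4)P 0/2 unhappy · (1,5)Q 1/2 ok
Row 2: (2,1)P 1/2 ok · (2,5)Q 2/2 ok
Row 3: (3,1)P 2/2 ok · (3,3)P 0/2 unhappy · (3,4)Q 1/2 ok · (3,5)Q 2/3 ok
Row 4: (4,1)P 2/3 ok · (4,2)Q 1/3 ok · (4,3)Q 1/3 ok · (4,5)P 0/1 unhappy
Row 5: (5,1)P 3/3 ok · (5,2)P 2/4 ok · (5,3)P 2/3 ok · (5,4)P 1/1 ok
Row 6: (6,1)P 1/2 ok · (6,2)Q 0/3 unhappy
Row 7: (7,2)P 1/2 ok · (7,3)P 2/2 ok · (7,4)P 1/1 ok
Unsatisfied: (1,1), (1,3), (1,4), (3,3), (4,5), (6,2) — 6 in total.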